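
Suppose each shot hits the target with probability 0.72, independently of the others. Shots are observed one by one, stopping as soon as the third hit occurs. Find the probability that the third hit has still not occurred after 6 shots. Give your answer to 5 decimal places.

0.05571

Needing more than 6 shots ⇔ fewer than 3 successes in the first 6. With X ~ Binomial(6, 0.72), P(Y > 6) = P(X ≤ 2).
  k=0: C(6,0)·0.72^0·0.28^6 = 0.0004819
  k=1: C(6,1)·0.72^1·0.28^5 = 0.0074349
  k=2: C(6,2)·0.72^2·0.28^4 = 0.0477957
P(X ≤ 2) = 0.0557124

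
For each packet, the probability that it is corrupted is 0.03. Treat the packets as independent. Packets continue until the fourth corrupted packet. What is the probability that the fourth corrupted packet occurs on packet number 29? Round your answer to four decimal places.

Y = trial on which the fourth success occurs; negative binomial, r=4, p=0.03.
P(Y=29) = C(28,3) · p^4 · (1−p)^25
= 3276 · 8.1e-07 · 0.46697 = 0.001239

0.0012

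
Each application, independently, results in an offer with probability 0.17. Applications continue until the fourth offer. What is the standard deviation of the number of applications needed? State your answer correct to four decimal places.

Y = total applications until the fourth success; negative binomial with r=4, p=0.17.
SD(Y) = √[r(1−p)/p²] = √(114.878893) = 10.718157

10.7182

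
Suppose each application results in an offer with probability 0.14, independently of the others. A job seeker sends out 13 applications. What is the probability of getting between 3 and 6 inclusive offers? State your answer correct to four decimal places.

0.2696

X ~ Binomial(13, 0.14); P(3 ≤ X ≤ 6) = Σ C(13,k) p^k (1−p)^(13−k) over k:
  k=3: C(13,3)·0.14^3·0.86^10 = 0.173674
  k=4: C(13,4)·0.14^4·0.86^9 = 0.070681
  k=5: C(13,5)·0.14^5·0.86^8 = 0.020711
  k=6: C(13,6)·0.14^6·0.86^7 = 0.004495
Total = 0.269562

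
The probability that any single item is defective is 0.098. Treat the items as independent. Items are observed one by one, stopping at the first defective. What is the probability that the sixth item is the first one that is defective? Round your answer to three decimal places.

0.059

Geometric (trials to first success), p = 0.098.
P(Y = 6) = (1−p)^5 · p = 0.59708 · 0.098 = 0.05851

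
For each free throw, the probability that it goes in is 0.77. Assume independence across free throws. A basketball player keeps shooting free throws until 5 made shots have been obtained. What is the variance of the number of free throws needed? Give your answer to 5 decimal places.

1.93962

Y = total free throws until the fifth success; negative binomial with r=5, p=0.77.
Var(Y) = r(1−p)/p² = 5·0.23 / 0.77² = 1.9396188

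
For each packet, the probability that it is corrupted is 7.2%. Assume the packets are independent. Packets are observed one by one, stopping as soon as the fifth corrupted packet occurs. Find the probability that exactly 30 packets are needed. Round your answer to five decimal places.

0.00710

Y = trial on which the fifth success occurs; negative binomial, r=5, p=0.072.
P(Y=30) = C(29,4) · p^5 · (1−p)^25
= 23751 · 1.9349e-06 · 0.15442 = 0.0070965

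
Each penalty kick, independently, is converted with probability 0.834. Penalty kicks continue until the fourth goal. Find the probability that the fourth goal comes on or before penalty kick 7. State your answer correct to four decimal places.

Finishing within 7 penalty kicks ⇔ at least 4 successes in the first 7. With X ~ Binomial(7, 0.834), P(Y ≤ 7) = 1 − P(X ≤ 3).
  k=0: C(7,0)·0.834^0·0.166^7 = 0.000003
  k=1: C(7,1)·0.834^1·0.166^6 = 0.000122
  k=2: C(7,2)·0.834^2·0.166^5 = 0.001841
  k=3: C(7,3)·0.834^3·0.166^4 = 0.015417
1 − 0.017384 = 0.982616

0.9826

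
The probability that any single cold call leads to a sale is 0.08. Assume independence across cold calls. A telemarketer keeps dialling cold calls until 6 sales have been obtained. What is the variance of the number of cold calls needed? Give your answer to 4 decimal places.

862.5000

Y = total cold calls until the sixth success; negative binomial with r=6, p=0.08.
Var(Y) = r(1−p)/p² = 6·0.92 / 0.08² = 862.500000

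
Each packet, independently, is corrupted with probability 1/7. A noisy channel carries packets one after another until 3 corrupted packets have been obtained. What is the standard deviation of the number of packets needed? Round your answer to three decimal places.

Y = total packets until the third success; negative binomial with r=3, p=0.142857.
SD(Y) = √[r(1−p)/p²] = √(126.00000) = 11.22497

11.225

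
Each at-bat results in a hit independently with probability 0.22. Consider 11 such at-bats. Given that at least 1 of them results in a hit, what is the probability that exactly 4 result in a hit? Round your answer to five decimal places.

X ~ Binomial(11, 0.22). Want P(X=4 | X≥1) = P(X=4) / P(X≥1).
P(X=4) = C(11,4)·0.22^4·0.78^7 = 0.1357897
P(X≥1) = 1 − 0.0650191 = 0.9349809
Ratio = 0.1357897 / 0.9349809 = 0.1452326

0.14523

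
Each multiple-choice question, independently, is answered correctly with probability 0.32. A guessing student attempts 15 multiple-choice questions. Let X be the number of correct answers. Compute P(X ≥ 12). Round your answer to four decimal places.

0.0002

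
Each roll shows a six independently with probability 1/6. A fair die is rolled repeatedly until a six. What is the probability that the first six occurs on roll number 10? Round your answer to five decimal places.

0.03230

Geometric (trials to first success), p = 0.166667.
P(Y = 10) = (1−p)^9 · p = 0.19381 · 0.166667 = 0.0323011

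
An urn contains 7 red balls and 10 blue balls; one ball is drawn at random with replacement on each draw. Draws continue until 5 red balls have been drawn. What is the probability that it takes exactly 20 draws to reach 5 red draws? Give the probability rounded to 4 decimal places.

0.0160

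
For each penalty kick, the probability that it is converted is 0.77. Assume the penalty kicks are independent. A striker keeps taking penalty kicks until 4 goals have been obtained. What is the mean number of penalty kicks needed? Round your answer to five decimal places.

5.19481

Y = total penalty kicks until the fourth success; negative binomial with r=4, p=0.77.
E[Y] = r / p = 4 / 0.77 = 5.1948052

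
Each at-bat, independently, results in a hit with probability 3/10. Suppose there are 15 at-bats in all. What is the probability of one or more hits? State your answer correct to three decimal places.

P(at least one) = 1 − P(none) = 1 − (1 − 0.30)^15
= 1 − 0.00475 = 0.99525

0.995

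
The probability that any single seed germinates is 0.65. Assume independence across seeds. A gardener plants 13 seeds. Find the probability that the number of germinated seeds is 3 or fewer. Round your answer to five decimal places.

X ~ Binomial(13, 0.65); P(X ≤ 3) = Σ C(13,k) p^k (1−p)^(13−k) over k:
  k=0: C(13,0)·0.65^0·0.35^13 = 0.0000012
  k=1: C(13,1)·0.65^1·0.35^12 = 0.0000286
  k=2: C(13,2)·0.65^2·0.35^11 = 0.0003182
  k=3: C(13,3)·0.65^3·0.35^10 = 0.0021666
Total = 0.0025146

0.00251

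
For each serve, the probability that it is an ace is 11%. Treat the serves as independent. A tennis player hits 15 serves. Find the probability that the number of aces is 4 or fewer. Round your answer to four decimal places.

0.9813

X ~ Binomial(15, 0.11); P(X ≤ 4) = Σ C(15,k) p^k (1−p)^(15−k) over k:
  k=0: C(15,0)·0.11^0·0.89^15 = 0.174121
  k=1: C(15,1)·0.11^1·0.89^14 = 0.322808
  k=2: C(15,2)·0.11^2·0.89^13 = 0.279283
  k=3: C(15,3)·0.11^3·0.89^12 = 0.149579
  k=4: C(15,4)·0.11^4·0.89^11 = 0.055462
Total = 0.981252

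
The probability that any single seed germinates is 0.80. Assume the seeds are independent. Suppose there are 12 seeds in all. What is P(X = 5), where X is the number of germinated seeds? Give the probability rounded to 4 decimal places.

0.0033

X ~ Binomial(n=12, p=0.80).
P(X=5) = C(12,5) · p^5 · (1−p)^7
= 792 · 0.32768 · 1.28e-05 = 0.003322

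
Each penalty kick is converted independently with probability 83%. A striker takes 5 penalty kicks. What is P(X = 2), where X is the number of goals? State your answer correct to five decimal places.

X ~ Binomial(n=5, p=0.83).
P(X=2) = C(5,2) · p^2 · (1−p)^3
= 10 · 0.6889 · 0.004913 = 0.0338457

0.03385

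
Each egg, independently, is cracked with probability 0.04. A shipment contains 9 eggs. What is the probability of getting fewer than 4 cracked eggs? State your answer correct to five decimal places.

0.99973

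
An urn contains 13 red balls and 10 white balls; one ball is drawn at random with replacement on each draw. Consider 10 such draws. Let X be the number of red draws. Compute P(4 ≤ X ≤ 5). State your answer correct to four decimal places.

X ~ Binomial(10, 0.565217); P(4 ≤ X ≤ 5) = Σ C(10,k) p^k (1−p)^(10−k) over k:
  k=4: C(10,4)·0.565217^4·0.434783^6 = 0.144782
  k=5: C(10,5)·0.565217^5·0.434783^5 = 0.225860
Total = 0.370642

0.3706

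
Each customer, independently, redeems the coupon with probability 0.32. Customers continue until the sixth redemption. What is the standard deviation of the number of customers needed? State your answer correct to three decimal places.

6.312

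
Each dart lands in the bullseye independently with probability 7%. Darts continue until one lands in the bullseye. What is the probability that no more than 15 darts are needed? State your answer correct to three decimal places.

0.663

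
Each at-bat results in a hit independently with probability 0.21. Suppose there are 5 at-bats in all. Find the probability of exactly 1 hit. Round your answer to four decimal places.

X ~ Binomial(n=5, p=0.21).
P(X=1) = C(5,1) · p^1 · (1−p)^4
= 5 · 0.21 · 0.3895 = 0.408976

0.4090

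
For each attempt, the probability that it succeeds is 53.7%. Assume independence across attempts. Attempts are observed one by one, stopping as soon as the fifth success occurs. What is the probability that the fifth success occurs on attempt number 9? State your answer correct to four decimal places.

0.1436

Y = trial on which the fifth success occurs; negative binomial, r=5, p=0.537.
P(Y=9) = C(8,4) · p^5 · (1−p)^4
= 70 · 0.044655 · 0.045954 = 0.143646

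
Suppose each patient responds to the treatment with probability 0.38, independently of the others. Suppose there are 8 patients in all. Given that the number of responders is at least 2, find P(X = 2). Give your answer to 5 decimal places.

X ~ Binomial(8, 0.38). Want P(X=2 | X≥2) = P(X=2) / P(X≥2).
P(X=2) = C(8,2)·0.38^2·0.62^6 = 0.2296547
P(X≥2) = 1 − 0.0218340 − 0.1070571 = 0.8711089
Ratio = 0.2296547 / 0.8711089 = 0.2636349

0.26363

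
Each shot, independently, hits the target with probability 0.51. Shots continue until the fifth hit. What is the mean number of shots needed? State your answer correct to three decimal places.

Y = total shots until the fifth success; negative binomial with r=5, p=0.51.
E[Y] = r / p = 5 / 0.51 = 9.80392

9.804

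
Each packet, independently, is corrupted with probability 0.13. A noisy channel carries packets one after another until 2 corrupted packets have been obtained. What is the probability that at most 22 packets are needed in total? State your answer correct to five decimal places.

Finishing within 22 packets ⇔ at least 2 successes in the first 22. With X ~ Binomial(22, 0.13), P(Y ≤ 22) = 1 − P(X ≤ 1).
  k=0: C(22,0)·0.13^0·0.87^22 = 0.0467115
  k=1: C(22,1)·0.13^1·0.87^21 = 0.1535573
1 − 0.2002687 = 0.7997313

0.79973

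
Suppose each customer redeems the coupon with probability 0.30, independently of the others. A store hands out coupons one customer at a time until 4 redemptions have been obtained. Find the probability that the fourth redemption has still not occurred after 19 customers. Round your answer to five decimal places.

0.13317

Needing more than 19 customers ⇔ fewer than 4 successes in the first 19. With X ~ Binomial(19, 0.30), P(Y > 19) = P(X ≤ 3).
  k=0: C(19,0)·0.30^0·0.70^19 = 0.0011399
  k=1: C(19,1)·0.30^1·0.70^18 = 0.0092820
  k=2: C(19,2)·0.30^2·0.70^17 = 0.0358018
  k=3: C(19,3)·0.30^3·0.70^16 = 0.0869473
P(X ≤ 3) = 0.1331710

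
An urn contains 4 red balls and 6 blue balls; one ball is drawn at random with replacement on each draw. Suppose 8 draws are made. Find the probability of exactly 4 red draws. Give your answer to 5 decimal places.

0.23224

X ~ Binomial(n=8, p=0.40).
P(X=4) = C(8,4) · p^4 · (1−p)^4
= 70 · 0.0256 · 0.1296 = 0.2322432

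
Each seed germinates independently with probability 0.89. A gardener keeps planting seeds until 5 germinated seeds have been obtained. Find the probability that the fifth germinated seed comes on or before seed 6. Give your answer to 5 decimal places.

0.86553

Finishing within 6 seeds ⇔ at least 5 successes in the first 6. With X ~ Binomial(6, 0.89), P(Y ≤ 6) = 1 − P(X ≤ 4).
  k=0: C(6,0)·0.89^0·0.11^6 = 0.0000018
  k=1: C(6,1)·0.89^1·0.11^5 = 0.0000860
  k=2: C(6,2)·0.89^2·0.11^4 = 0.0017396
  k=3: C(6,3)·0.89^3·0.11^3 = 0.0187663
  k=4: C(6,4)·0.89^4·0.11^2 = 0.1138772
1 − 0.1344708 = 0.8655292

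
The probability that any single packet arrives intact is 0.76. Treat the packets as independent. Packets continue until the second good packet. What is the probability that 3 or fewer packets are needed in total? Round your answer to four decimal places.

0.8548

Finishing within 3 packets ⇔ at least 2 successes in the first 3. With X ~ Binomial(3, 0.76), P(Y ≤ 3) = 1 − P(X ≤ 1).
  k=0: C(3,0)·0.76^0·0.24^3 = 0.013824
  k=1: C(3,1)·0.76^1·0.24^2 = 0.131328
1 − 0.145152 = 0.854848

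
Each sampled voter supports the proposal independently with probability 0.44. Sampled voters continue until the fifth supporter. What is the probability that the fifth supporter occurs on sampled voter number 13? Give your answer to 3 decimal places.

0.079

Y = trial on which the fifth success occurs; negative binomial, r=5, p=0.44.
P(Y=13) = C(12,4) · p^5 · (1−p)^8
= 495 · 0.016492 · 0.0096717 = 0.07895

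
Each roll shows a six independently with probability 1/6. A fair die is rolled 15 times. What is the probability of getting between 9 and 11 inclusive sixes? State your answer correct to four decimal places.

X ~ Binomial(15, 0.166667); P(9 ≤ X ≤ 11) = Σ C(15,k) p^k (1−p)^(15−k) over k:
  k=9: C(15,9)·0.166667^9·0.833333^6 = 0.000166
  k=10: C(15,10)·0.166667^10·0.833333^5 = 0.000020
  k=11: C(15,11)·0.166667^11·0.833333^4 = 0.000002
Total = 0.000188

0.0002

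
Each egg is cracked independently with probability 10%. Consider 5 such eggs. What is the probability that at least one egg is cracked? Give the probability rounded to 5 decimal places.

P(at least one) = 1 − P(none) = 1 − (1 − 0.10)^5
= 1 − 0.5904900 = 0.4095100

0.40951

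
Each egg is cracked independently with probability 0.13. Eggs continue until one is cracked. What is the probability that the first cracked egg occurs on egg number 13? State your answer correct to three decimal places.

0.024

Geometric (trials to first success), p = 0.13.
P(Y = 13) = (1−p)^12 · p = 0.18803 · 0.13 = 0.02444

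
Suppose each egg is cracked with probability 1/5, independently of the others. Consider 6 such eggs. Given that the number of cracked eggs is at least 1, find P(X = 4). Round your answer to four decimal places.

0.0208

X ~ Binomial(6, 0.20). Want P(X=4 | X≥1) = P(X=4) / P(X≥1).
P(X=4) = C(6,4)·0.20^4·0.80^2 = 0.015360
P(X≥1) = 1 − 0.262144 = 0.737856
Ratio = 0.015360 / 0.737856 = 0.020817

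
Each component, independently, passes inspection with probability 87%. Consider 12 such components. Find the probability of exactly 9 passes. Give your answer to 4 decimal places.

0.1380

X ~ Binomial(n=12, p=0.87).
P(X=9) = C(12,9) · p^9 · (1−p)^3
= 220 · 0.28554 · 0.002197 = 0.138015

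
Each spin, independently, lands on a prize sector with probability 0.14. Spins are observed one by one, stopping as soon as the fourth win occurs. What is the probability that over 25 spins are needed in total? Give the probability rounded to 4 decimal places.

Needing more than 25 spins ⇔ fewer than 4 successes in the first 25. With X ~ Binomial(25, 0.14), P(Y > 25) = P(X ≤ 3).
  k=0: C(25,0)·0.14^0·0.86^25 = 0.023039
  k=1: C(25,1)·0.14^1·0.86^24 = 0.093763
  k=2: C(25,2)·0.14^2·0.86^23 = 0.183165
  k=3: C(25,3)·0.14^3·0.86^22 = 0.228601
P(X ≤ 3) = 0.528567

0.5286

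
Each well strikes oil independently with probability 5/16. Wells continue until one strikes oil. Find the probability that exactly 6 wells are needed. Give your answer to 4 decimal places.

Geometric (trials to first success), p = 0.3125.
P(Y = 6) = (1−p)^5 · p = 0.15359 · 0.3125 = 0.047997

0.0480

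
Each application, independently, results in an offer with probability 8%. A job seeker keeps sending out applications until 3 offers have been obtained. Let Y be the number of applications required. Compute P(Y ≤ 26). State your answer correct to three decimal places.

Finishing within 26 applications ⇔ at least 3 successes in the first 26. With X ~ Binomial(26, 0.08), P(Y ≤ 26) = 1 − P(X ≤ 2).
  k=0: C(26,0)·0.08^0·0.92^26 = 0.11442
  k=1: C(26,1)·0.08^1·0.92^25 = 0.25868
  k=2: C(26,2)·0.08^2·0.92^24 = 0.28117
1 − 0.65426 = 0.34574

0.346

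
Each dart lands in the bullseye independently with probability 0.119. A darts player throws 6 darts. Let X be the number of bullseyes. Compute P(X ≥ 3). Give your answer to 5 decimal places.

X ~ Binomial(6, 0.119); P(X ≥ 3) = Σ C(6,k) p^k (1−p)^(6−k) over k:
  k=3: C(6,3)·0.119^3·0.881^3 = 0.0230462
  k=4: C(6,4)·0.119^4·0.881^2 = 0.0023347
  k=5: C(6,5)·0.119^5·0.881^1 = 0.0001261
  k=6: C(6,6)·0.119^6·0.881^0 = 0.0000028
Total = 0.0255098

0.02551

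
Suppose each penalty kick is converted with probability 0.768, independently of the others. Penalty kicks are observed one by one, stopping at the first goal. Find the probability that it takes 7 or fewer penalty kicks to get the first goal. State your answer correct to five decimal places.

0.99996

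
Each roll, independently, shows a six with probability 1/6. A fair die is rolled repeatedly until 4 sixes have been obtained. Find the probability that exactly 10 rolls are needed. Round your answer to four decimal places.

0.0217

Y = trial on which the fourth success occurs; negative binomial, r=4, p=0.166667.
P(Y=10) = C(9,3) · p^4 · (1−p)^6
= 84 · 0.0007716 · 0.3349 = 0.021706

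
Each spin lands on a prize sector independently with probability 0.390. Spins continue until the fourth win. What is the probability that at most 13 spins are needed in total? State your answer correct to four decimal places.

0.8123

Finishing within 13 spins ⇔ at least 4 successes in the first 13. With X ~ Binomial(13, 0.39), P(Y ≤ 13) = 1 − P(X ≤ 3).
  k=0: C(13,0)·0.39^0·0.61^13 = 0.001619
  k=1: C(13,1)·0.39^1·0.61^12 = 0.013458
  k=2: C(13,2)·0.39^2·0.61^11 = 0.051624
  k=3: C(13,3)·0.39^3·0.61^10 = 0.121020
1 − 0.187721 = 0.812279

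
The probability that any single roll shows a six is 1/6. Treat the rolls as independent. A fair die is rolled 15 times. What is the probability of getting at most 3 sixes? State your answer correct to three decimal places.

0.768

X ~ Binomial(15, 0.166667); P(X ≤ 3) = Σ C(15,k) p^k (1−p)^(15−k) over k:
  k=0: C(15,0)·0.166667^0·0.833333^15 = 0.06491
  k=1: C(15,1)·0.166667^1·0.833333^14 = 0.19472
  k=2: C(15,2)·0.166667^2·0.833333^13 = 0.27260
  k=3: C(15,3)·0.166667^3·0.833333^12 = 0.23626
Total = 0.76848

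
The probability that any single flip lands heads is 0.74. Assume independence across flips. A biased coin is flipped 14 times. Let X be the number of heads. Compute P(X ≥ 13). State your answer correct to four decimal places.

X ~ Binomial(14, 0.74); P(X ≥ 13) = Σ C(14,k) p^k (1−p)^(14−k) over k:
  k=13: C(14,13)·0.74^13·0.26^1 = 0.072630
  k=14: C(14,14)·0.74^14·0.26^0 = 0.014765
Total = 0.087395

0.0874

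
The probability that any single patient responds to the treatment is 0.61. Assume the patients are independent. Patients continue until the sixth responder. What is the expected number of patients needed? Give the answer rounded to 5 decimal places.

9.83607

Y = total patients until the sixth success; negative binomial with r=6, p=0.61.
E[Y] = r / p = 6 / 0.61 = 9.8360656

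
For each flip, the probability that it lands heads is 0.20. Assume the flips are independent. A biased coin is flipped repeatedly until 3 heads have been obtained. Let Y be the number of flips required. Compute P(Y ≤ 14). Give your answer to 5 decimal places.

Finishing within 14 flips ⇔ at least 3 successes in the first 14. With X ~ Binomial(14, 0.20), P(Y ≤ 14) = 1 − P(X ≤ 2).
  k=0: C(14,0)·0.20^0·0.80^14 = 0.0439805
  k=1: C(14,1)·0.20^1·0.80^13 = 0.1539316
  k=2: C(14,2)·0.20^2·0.80^12 = 0.2501389
1 − 0.4480510 = 0.5519490

0.55195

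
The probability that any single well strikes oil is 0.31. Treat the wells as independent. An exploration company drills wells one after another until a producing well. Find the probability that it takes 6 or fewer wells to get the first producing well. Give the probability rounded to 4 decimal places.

Y = number of wells to the first success; geometric, p = 0.31.
P(Y ≤ 6) = 1 − (1−p)^6 = 1 − 0.107918 = 0.892082

0.8921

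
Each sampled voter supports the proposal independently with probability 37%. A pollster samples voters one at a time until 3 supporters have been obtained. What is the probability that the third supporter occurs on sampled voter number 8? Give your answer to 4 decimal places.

Y = trial on which the third success occurs; negative binomial, r=3, p=0.37.
P(Y=8) = C(7,2) · p^3 · (1−p)^5
= 21 · 0.050653 · 0.099244 = 0.105567

0.1056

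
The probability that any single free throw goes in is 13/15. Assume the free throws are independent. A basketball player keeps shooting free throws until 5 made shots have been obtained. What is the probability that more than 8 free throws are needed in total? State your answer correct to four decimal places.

0.0141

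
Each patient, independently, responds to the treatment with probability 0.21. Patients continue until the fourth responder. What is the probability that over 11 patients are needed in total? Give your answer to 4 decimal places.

0.8160

Needing more than 11 patients ⇔ fewer than 4 successes in the first 11. With X ~ Binomial(11, 0.21), P(Y > 11) = P(X ≤ 3).
  k=0: C(11,0)·0.21^0·0.79^11 = 0.074799
  k=1: C(11,1)·0.21^1·0.79^10 = 0.218717
  k=2: C(11,2)·0.21^2·0.79^9 = 0.290700
  k=3: C(11,3)·0.21^3·0.79^8 = 0.231824
P(X ≤ 3) = 0.816041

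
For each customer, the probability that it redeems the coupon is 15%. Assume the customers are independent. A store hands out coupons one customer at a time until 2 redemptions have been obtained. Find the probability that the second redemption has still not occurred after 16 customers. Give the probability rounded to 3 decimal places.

0.284

Needing more than 16 customers ⇔ fewer than 2 successes in the first 16. With X ~ Binomial(16, 0.15), P(Y > 16) = P(X ≤ 1).
  k=0: C(16,0)·0.15^0·0.85^16 = 0.07425
  k=1: C(16,1)·0.15^1·0.85^15 = 0.20965
P(X ≤ 1) = 0.28390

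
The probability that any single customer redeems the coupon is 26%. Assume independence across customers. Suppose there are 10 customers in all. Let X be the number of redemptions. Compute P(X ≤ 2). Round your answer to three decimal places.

0.496

X ~ Binomial(10, 0.26); P(X ≤ 2) = Σ C(10,k) p^k (1−p)^(10−k) over k:
  k=0: C(10,0)·0.26^0·0.74^10 = 0.04924
  k=1: C(10,1)·0.26^1·0.74^9 = 0.17301
  k=2: C(10,2)·0.26^2·0.74^8 = 0.27354
Total = 0.49578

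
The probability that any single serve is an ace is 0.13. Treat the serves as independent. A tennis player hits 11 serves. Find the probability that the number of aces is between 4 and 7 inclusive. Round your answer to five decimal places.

0.04423

X ~ Binomial(11, 0.13); P(4 ≤ X ≤ 7) = Σ C(11,k) p^k (1−p)^(11−k) over k:
  k=4: C(11,4)·0.13^4·0.87^7 = 0.0355568
  k=5: C(11,5)·0.13^5·0.87^6 = 0.0074383
  k=6: C(11,6)·0.13^6·0.87^5 = 0.0011115
  k=7: C(11,7)·0.13^7·0.87^4 = 0.0001186
Total = 0.0442252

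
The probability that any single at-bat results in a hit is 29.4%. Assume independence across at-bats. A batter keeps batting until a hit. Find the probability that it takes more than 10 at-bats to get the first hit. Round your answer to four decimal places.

0.0308

Y = number of at-bats to the first success; geometric, p = 0.294.
P(Y > 10) = P(first 10 all fail) = (1−p)^10 = 0.030764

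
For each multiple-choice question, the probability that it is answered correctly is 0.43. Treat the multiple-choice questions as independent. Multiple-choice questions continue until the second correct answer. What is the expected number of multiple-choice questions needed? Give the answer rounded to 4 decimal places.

4.6512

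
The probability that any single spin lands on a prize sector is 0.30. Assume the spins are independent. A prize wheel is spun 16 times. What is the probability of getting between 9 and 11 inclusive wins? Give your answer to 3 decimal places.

X ~ Binomial(16, 0.30); P(9 ≤ X ≤ 11) = Σ C(16,k) p^k (1−p)^(16−k) over k:
  k=9: C(16,9)·0.30^9·0.70^7 = 0.01854
  k=10: C(16,10)·0.30^10·0.70^6 = 0.00556
  k=11: C(16,11)·0.30^11·0.70^5 = 0.00130
Total = 0.02541

0.025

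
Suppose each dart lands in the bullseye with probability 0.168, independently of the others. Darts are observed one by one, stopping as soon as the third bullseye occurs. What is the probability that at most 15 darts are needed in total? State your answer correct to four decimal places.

Finishing within 15 darts ⇔ at least 3 successes in the first 15. With X ~ Binomial(15, 0.168), P(Y ≤ 15) = 1 − P(X ≤ 2).
  k=0: C(15,0)·0.168^0·0.832^15 = 0.063365
  k=1: C(15,1)·0.168^1·0.832^14 = 0.191923
  k=2: C(15,2)·0.168^2·0.832^13 = 0.271276
1 − 0.526564 = 0.473436

0.4734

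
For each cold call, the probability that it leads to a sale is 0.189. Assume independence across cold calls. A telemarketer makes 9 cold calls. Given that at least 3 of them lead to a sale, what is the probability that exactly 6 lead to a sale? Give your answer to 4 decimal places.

0.0088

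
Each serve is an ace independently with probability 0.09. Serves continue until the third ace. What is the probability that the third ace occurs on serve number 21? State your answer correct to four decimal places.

0.0254

Y = trial on which the third success occurs; negative binomial, r=3, p=0.09.
P(Y=21) = C(20,2) · p^3 · (1−p)^18
= 190 · 0.000729 · 0.18312 = 0.025364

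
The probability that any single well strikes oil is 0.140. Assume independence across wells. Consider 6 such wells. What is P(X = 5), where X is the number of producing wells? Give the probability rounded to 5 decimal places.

0.00028

X ~ Binomial(n=6, p=0.14).
P(X=5) = C(6,5) · p^5 · (1−p)^1
= 6 · 5.3782e-05 · 0.86 = 0.0002775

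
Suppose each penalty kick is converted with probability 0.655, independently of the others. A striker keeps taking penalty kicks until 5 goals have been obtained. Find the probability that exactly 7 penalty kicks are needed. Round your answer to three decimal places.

0.215

Y = trial on which the fifth success occurs; negative binomial, r=5, p=0.655.
P(Y=7) = C(6,4) · p^5 · (1−p)^2
= 15 · 0.12056 · 0.11903 = 0.21525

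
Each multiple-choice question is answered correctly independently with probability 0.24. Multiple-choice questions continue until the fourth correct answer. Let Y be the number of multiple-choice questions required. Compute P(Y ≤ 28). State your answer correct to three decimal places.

Finishing within 28 multiple-choice questions ⇔ at least 4 successes in the first 28. With X ~ Binomial(28, 0.24), P(Y ≤ 28) = 1 − P(X ≤ 3).
  k=0: C(28,0)·0.24^0·0.76^28 = 0.00046
  k=1: C(28,1)·0.24^1·0.76^27 = 0.00407
  k=2: C(28,2)·0.24^2·0.76^26 = 0.01734
  k=3: C(28,3)·0.24^3·0.76^25 = 0.04746
1 − 0.06933 = 0.93067

0.931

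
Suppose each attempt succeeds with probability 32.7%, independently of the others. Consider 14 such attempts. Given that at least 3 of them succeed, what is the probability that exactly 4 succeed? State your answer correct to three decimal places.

0.246

X ~ Binomial(14, 0.327). Want P(X=4 | X≥3) = P(X=4) / P(X≥3).
P(X=4) = C(14,4)·0.327^4·0.673^10 = 0.21816
P(X≥3) = 1 − 0.00391 − 0.02660 − 0.08401 = 0.88548
Ratio = 0.21816 / 0.88548 = 0.24637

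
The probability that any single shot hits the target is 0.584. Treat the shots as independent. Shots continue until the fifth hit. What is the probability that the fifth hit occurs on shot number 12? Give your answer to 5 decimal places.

0.04833

Y = trial on which the fifth success occurs; negative binomial, r=5, p=0.584.
P(Y=12) = C(11,4) · p^5 · (1−p)^7
= 330 · 0.06793 · 0.002156 = 0.0483316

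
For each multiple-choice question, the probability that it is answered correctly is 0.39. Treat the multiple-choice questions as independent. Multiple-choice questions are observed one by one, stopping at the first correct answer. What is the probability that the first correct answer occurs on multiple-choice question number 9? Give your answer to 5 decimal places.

0.00748

Geometric (trials to first success), p = 0.39.
P(Y = 9) = (1−p)^8 · p = 0.019171 · 0.39 = 0.0074766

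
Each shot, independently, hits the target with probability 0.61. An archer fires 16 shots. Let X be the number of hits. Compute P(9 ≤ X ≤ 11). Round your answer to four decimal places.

0.5561

X ~ Binomial(16, 0.61); P(9 ≤ X ≤ 11) = Σ C(16,k) p^k (1−p)^(16−k) over k:
  k=9: C(16,9)·0.61^9·0.39^7 = 0.183589
  k=10: C(16,10)·0.61^10·0.39^6 = 0.201006
  k=11: C(16,11)·0.61^11·0.39^5 = 0.171488
Total = 0.556084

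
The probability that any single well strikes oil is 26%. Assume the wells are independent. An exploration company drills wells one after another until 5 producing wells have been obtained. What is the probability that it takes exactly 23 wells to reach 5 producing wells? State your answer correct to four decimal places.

Y = trial on which the fifth success occurs; negative binomial, r=5, p=0.26.
P(Y=23) = C(22,4) · p^5 · (1−p)^18
= 7315 · 0.0011881 · 0.0044276 = 0.038482

0.0385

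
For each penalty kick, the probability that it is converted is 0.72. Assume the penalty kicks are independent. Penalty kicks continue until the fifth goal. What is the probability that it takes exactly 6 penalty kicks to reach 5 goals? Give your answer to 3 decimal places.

Y = trial on which the fifth success occurs; negative binomial, r=5, p=0.72.
P(Y=6) = C(5,4) · p^5 · (1−p)^1
= 5 · 0.19349 · 0.28 = 0.27089

0.271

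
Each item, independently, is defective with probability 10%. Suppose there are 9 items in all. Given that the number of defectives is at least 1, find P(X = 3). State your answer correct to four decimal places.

X ~ Binomial(9, 0.10). Want P(X=3 | X≥1) = P(X=3) / P(X≥1).
P(X=3) = C(9,3)·0.10^3·0.90^6 = 0.044641
P(X≥1) = 1 − 0.387420 = 0.612580
Ratio = 0.044641 / 0.612580 = 0.072874

0.0729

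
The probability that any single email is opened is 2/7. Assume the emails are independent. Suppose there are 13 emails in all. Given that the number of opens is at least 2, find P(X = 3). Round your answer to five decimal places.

X ~ Binomial(13, 0.285714). Want P(X=3 | X≥2) = P(X=3) / P(X≥2).
P(X=3) = C(13,3)·0.285714^3·0.714286^10 = 0.2306118
P(X≥2) = 1 − 0.0125990 − 0.0655147 = 0.9218863
Ratio = 0.2306118 / 0.9218863 = 0.2501521

0.25015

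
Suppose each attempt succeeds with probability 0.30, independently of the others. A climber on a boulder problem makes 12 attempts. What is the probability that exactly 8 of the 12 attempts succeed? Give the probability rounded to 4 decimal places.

X ~ Binomial(n=12, p=0.30).
P(X=8) = C(12,8) · p^8 · (1−p)^4
= 495 · 6.561e-05 · 0.2401 = 0.007798

0.0078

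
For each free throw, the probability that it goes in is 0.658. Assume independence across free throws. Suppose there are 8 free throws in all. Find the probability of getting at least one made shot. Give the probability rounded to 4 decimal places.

0.9998

P(at least one) = 1 − P(none) = 1 − (1 − 0.658)^8
= 1 − 0.000187 = 0.999813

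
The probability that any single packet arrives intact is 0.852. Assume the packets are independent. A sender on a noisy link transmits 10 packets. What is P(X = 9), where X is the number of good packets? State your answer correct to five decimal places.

0.35012

X ~ Binomial(n=10, p=0.852).
P(X=9) = C(10,9) · p^9 · (1−p)^1
= 10 · 0.23657 · 0.148 = 0.3501209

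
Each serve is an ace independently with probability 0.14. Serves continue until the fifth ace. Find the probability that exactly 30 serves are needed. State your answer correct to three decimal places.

0.029

Y = trial on which the fifth success occurs; negative binomial, r=5, p=0.14.
P(Y=30) = C(29,4) · p^5 · (1−p)^25
= 23751 · 5.3782e-05 · 0.023039 = 0.02943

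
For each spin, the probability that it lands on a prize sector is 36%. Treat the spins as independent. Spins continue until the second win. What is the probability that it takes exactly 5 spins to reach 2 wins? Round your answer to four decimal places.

0.1359

Y = trial on which the second success occurs; negative binomial, r=2, p=0.36.
P(Y=5) = C(4,1) · p^2 · (1−p)^3
= 4 · 0.1296 · 0.26214 = 0.135895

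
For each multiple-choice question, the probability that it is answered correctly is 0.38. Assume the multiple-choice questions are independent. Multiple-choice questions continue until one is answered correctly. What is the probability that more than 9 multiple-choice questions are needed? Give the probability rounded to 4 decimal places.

0.0135

Y = number of multiple-choice questions to the first success; geometric, p = 0.38.
P(Y > 9) = P(first 9 all fail) = (1−p)^9 = 0.013537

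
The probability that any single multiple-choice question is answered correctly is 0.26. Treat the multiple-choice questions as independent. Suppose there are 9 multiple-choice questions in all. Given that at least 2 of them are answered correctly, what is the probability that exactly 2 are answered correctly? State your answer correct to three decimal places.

X ~ Binomial(9, 0.26). Want P(X=2 | X≥2) = P(X=2) / P(X≥2).
P(X=2) = C(9,2)·0.26^2·0.74^7 = 0.29571
P(X≥2) = 1 − 0.06654 − 0.21041 = 0.72305
Ratio = 0.29571 / 0.72305 = 0.40898

0.409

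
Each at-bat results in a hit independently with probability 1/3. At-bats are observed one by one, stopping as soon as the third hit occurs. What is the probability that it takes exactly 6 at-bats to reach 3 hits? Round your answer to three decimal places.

0.110

Y = trial on which the third success occurs; negative binomial, r=3, p=0.333333.
P(Y=6) = C(5,2) · p^3 · (1−p)^3
= 10 · 0.037037 · 0.2963 = 0.10974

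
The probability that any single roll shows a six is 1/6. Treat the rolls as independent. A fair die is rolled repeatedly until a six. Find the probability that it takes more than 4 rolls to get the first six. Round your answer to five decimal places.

0.48225

Y = number of rolls to the first success; geometric, p = 0.166667.
P(Y > 4) = P(first 4 all fail) = (1−p)^4 = 0.4822531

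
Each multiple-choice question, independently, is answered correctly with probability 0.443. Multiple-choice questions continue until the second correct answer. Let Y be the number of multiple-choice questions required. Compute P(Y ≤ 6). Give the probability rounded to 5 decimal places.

Finishing within 6 multiple-choice questions ⇔ at least 2 successes in the first 6. With X ~ Binomial(6, 0.443), P(Y ≤ 6) = 1 − P(X ≤ 1).
  k=0: C(6,0)·0.443^0·0.557^6 = 0.0298628
  k=1: C(6,1)·0.443^1·0.557^5 = 0.1425053
1 − 0.1723681 = 0.8276319

0.82763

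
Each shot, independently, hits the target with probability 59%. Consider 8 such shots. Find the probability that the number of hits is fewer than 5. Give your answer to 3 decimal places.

X ~ Binomial(8, 0.59); P(X ≤ 4) = Σ C(8,k) p^k (1−p)^(8−k) over k:
  k=0: C(8,0)·0.59^0·0.41^8 = 0.00080
  k=1: C(8,1)·0.59^1·0.41^7 = 0.00919
  k=2: C(8,2)·0.59^2·0.41^6 = 0.04630
  k=3: C(8,3)·0.59^3·0.41^5 = 0.13325
  k=4: C(8,4)·0.59^4·0.41^4 = 0.23969
Total = 0.42922

0.429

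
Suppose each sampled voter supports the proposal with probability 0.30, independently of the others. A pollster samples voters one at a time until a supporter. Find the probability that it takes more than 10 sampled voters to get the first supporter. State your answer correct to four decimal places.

Y = number of sampled voters to the first success; geometric, p = 0.30.
P(Y > 10) = P(first 10 all fail) = (1−p)^10 = 0.028248

0.0282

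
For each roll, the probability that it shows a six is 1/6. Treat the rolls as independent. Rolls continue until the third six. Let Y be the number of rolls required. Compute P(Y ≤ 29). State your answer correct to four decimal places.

Finishing within 29 rolls ⇔ at least 3 successes in the first 29. With X ~ Binomial(29, 0.166667), P(Y ≤ 29) = 1 − P(X ≤ 2).
  k=0: C(29,0)·0.166667^0·0.833333^29 = 0.005055
  k=1: C(29,1)·0.166667^1·0.833333^28 = 0.029321
  k=2: C(29,2)·0.166667^2·0.833333^27 = 0.082097
1 − 0.116473 = 0.883527

0.8835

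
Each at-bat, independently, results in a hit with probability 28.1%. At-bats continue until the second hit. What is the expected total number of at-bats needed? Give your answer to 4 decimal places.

Y = total at-bats until the second success; negative binomial with r=2, p=0.281.
E[Y] = r / p = 2 / 0.281 = 7.117438

7.1174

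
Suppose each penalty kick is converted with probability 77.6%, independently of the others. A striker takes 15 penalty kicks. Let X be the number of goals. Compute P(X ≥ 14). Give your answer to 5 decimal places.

X ~ Binomial(15, 0.776); P(X ≥ 14) = Σ C(15,k) p^k (1−p)^(15−k) over k:
  k=14: C(15,14)·0.776^14·0.224^1 = 0.0964725
  k=15: C(15,15)·0.776^15·0.224^0 = 0.0222805
Total = 0.1187530

0.11875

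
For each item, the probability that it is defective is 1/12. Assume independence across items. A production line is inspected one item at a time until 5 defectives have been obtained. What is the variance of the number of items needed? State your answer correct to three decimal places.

660.000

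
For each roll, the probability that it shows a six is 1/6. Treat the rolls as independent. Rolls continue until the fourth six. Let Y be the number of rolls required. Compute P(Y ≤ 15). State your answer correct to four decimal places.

Finishing within 15 rolls ⇔ at least 4 successes in the first 15. With X ~ Binomial(15, 0.166667), P(Y ≤ 15) = 1 − P(X ≤ 3).
  k=0: C(15,0)·0.166667^0·0.833333^15 = 0.064905
  k=1: C(15,1)·0.166667^1·0.833333^14 = 0.194716
  k=2: C(15,2)·0.166667^2·0.833333^13 = 0.272603
  k=3: C(15,3)·0.166667^3·0.833333^12 = 0.236256
1 − 0.768481 = 0.231519

0.2315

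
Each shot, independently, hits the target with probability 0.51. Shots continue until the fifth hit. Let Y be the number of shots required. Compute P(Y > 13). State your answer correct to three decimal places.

0.118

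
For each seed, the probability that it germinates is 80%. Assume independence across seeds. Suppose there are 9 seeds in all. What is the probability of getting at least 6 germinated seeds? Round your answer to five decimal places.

0.91436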